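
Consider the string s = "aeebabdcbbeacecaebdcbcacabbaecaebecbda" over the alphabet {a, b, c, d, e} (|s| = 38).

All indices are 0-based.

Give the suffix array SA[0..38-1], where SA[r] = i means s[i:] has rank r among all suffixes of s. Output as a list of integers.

rank→(start, suffix):
  0 → (37, 'a')
  1 → (24, 'abbaecaebecbda')
  2 → (4, 'abdcbbeacecaebdcbcacabbaecaebecbda')
  3 → (22, 'acabbaecaebecbda')
  4 → (11, 'acecaebdcbcacabbaecaebecbda')
  5 → (15, 'aebdcbcacabbaecaebecbda')
  6 → (30, 'aebecbda')
  7 → (27, 'aecaebecbda')
  8 → (0, 'aeebabdcbbeacecaebdcbcacabbaecaebecbda')
  9 → (3, 'babdcbbeacecaebdcbcacabbaecaebecbda')
  10 → (26, 'baecaebecbda')
  11 → (25, 'bbaecaebecbda')
  12 → (8, 'bbeacecaebdcbcacabbaecaebecbda')
  13 → (20, 'bcacabbaecaebecbda')
  14 → (35, 'bda')
  15 → (5, 'bdcbbeacecaebdcbcacabbaecaebecbda')
  16 → (17, 'bdcbcacabbaecaebecbda')
  17 → (9, 'beacecaebdcbcacabbaecaebecbda')
  18 → (32, 'becbda')
  19 → (23, 'cabbaecaebecbda')
  20 → (21, 'cacabbaecaebecbda')
  21 → (14, 'caebdcbcacabbaecaebecbda')
  22 → (29, 'caebecbda')
  23 → (7, 'cbbeacecaebdcbcacabbaecaebecbda')
  24 → (19, 'cbcacabbaecaebecbda')
  25 → (34, 'cbda')
  26 → (12, 'cecaebdcbcacabbaecaebecbda')
  27 → (36, 'da')
  28 → (6, 'dcbbeacecaebdcbcacabbaecaebecbda')
  29 → (18, 'dcbcacabbaecaebecbda')
  30 → (10, 'eacecaebdcbcacabbaecaebecbda')
  31 → (2, 'ebabdcbbeacecaebdcbcacabbaecaebecbda')
  32 → (16, 'ebdcbcacabbaecaebecbda')
  33 → (31, 'ebecbda')
  34 → (13, 'ecaebdcbcacabbaecaebecbda')
  35 → (28, 'ecaebecbda')
  36 → (33, 'ecbda')
  37 → (1, 'eebabdcbbeacecaebdcbcacabbaecaebecbda')

[37, 24, 4, 22, 11, 15, 30, 27, 0, 3, 26, 25, 8, 20, 35, 5, 17, 9, 32, 23, 21, 14, 29, 7, 19, 34, 12, 36, 6, 18, 10, 2, 16, 31, 13, 28, 33, 1]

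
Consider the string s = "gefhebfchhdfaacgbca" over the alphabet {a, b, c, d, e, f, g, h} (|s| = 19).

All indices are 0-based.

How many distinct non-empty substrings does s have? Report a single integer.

rank→(start, suffix):
  0 → (18, 'a')
  1 → (12, 'aacgbca')
  2 → (13, 'acgbca')
  3 → (16, 'bca')
  4 → (5, 'bfchhdfaacgbca')
  5 → (17, 'ca')
  6 → (14, 'cgbca')
  7 → (7, 'chhdfaacgbca')
  8 → (10, 'dfaacgbca')
  9 → (4, 'ebfchhdfaacgbca')
  10 → (1, 'efhebfchhdfaacgbca')
  11 → (11, 'faacgbca')
  12 → (6, 'fchhdfaacgbca')
  13 → (2, 'fhebfchhdfaacgbca')
  14 → (15, 'gbca')
  15 → (0, 'gefhebfchhdfaacgbca')
  16 → (9, 'hdfaacgbca')
  17 → (3, 'hebfchhdfaacgbca')
  18 → (8, 'hhdfaacgbca')

SA = [18, 12, 13, 16, 5, 17, 14, 7, 10, 4, 1, 11, 6, 2, 15, 0, 9, 3, 8]
rank  pair      lcp
   1  s[18:],s[12:]  1  'a'
   2  s[12:],s[13:]  1  'a'
   3  s[13:],s[16:]  0  ''
   4  s[16:],s[5:]  1  'b'
   5  s[5:],s[17:]  0  ''
   6  s[17:],s[14:]  1  'c'
   7  s[14:],s[7:]  1  'c'
   8  s[7:],s[10:]  0  ''
   9  s[10:],s[4:]  0  ''
  10  s[4:],s[1:]  1  'e'
  11  s[1:],s[11:]  0  ''
  12  s[11:],s[6:]  1  'f'
  13  s[6:],s[2:]  1  'f'
  14  s[2:],s[15:]  0  ''
  15  s[15:],s[0:]  1  'g'
  16  s[0:],s[9:]  0  ''
  17  s[9:],s[3:]  1  'h'
  18  s[3:],s[8:]  1  'h'

n(n+1)/2 = 19·20/2 = 190
Σ LCP = 0 + 1 + 1 + 0 + 1 + 0 + 1 + 1 + 0 + 0 + 1 + 0 + 1 + 1 + 0 + 1 + 0 + 1 + 1 = 11
distinct = 190 − 11 = 179

179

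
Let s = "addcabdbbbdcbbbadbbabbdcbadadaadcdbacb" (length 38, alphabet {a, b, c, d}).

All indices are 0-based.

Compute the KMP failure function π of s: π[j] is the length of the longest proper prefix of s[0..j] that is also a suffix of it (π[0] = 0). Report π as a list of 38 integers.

[0, 0, 0, 0, 1, 0, 0, 0, 0, 0, 0, 0, 0, 0, 0, 1, 2, 0, 0, 1, 0, 0, 0, 0, 0, 1, 2, 1, 2, 1, 1, 2, 0, 0, 0, 1, 0, 0]

π[0] = 0
j=1 s[j]='d': π[1]=0 (border '')
j=2 s[j]='d': π[2]=0 (border '')
j=3 s[j]='c': π[3]=0 (border '')
j=4 s[j]='a': π[4]=1 (border 'a')
j=5 s[j]='b': k: 1→0; π[5]=0 (border '')
j=6 s[j]='d': π[6]=0 (border '')
j=7 s[j]='b': π[7]=0 (border '')
j=8 s[j]='b': π[8]=0 (border '')
j=9 s[j]='b': π[9]=0 (border '')
j=10 s[j]='d': π[10]=0 (border '')
j=11 s[j]='c': π[11]=0 (border '')
j=12 s[j]='b': π[12]=0 (border '')
j=13 s[j]='b': π[13]=0 (border '')
j=14 s[j]='b': π[14]=0 (border '')
j=15 s[j]='a': π[15]=1 (border 'a')
j=16 s[j]='d': π[16]=2 (border 'ad')
j=17 s[j]='b': k: 2→0; π[17]=0 (border '')
j=18 s[j]='b': π[18]=0 (border '')
j=19 s[j]='a': π[19]=1 (border 'a')
j=20 s[j]='b': k: 1→0; π[20]=0 (border '')
j=21 s[j]='b': π[21]=0 (border '')
j=22 s[j]='d': π[22]=0 (border '')
j=23 s[j]='c': π[23]=0 (border '')
j=24 s[j]='b': π[24]=0 (border '')
j=25 s[j]='a': π[25]=1 (border 'a')
j=26 s[j]='d': π[26]=2 (border 'ad')
j=27 s[j]='a': k: 2→0; π[27]=1 (border 'a')
j=28 s[j]='d': π[28]=2 (border 'ad')
j=29 s[j]='a': k: 2→0; π[29]=1 (border 'a')
j=30 s[j]='a': k: 1→0; π[30]=1 (border 'a')
j=31 s[j]='d': π[31]=2 (border 'ad')
j=32 s[j]='c': k: 2→0; π[32]=0 (border '')
j=33 s[j]='d': π[33]=0 (border '')
j=34 s[j]='b': π[34]=0 (border '')
j=35 s[j]='a': π[35]=1 (border 'a')
j=36 s[j]='c': k: 1→0; π[36]=0 (border '')
j=37 s[j]='b': π[37]=0 (border '')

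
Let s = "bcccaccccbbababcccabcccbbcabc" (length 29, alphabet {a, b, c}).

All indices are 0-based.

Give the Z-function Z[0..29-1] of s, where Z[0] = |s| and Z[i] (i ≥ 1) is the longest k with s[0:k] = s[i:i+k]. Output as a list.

Z[0]=29
i=1: outside box; Z[1]=0
i=2: outside box; Z[2]=0
i=3: outside box; Z[3]=0
i=4: outside box; Z[4]=0
i=5: outside box; Z[5]=0
i=6: outside box; Z[6]=0
i=7: outside box; Z[7]=0
i=8: outside box; Z[8]=0
i=9: outside box; Z[9]=1 extend→box=[9,10)
i=10: outside box; Z[10]=1 extend→box=[10,11)
i=11: outside box; Z[11]=0
i=12: outside box; Z[12]=1 extend→box=[12,13)
i=13: outside box; Z[13]=0
i=14: outside box; Z[14]=5 extend→box=[14,19)
i=15: min(r-i=4, Z[1]=0)=0; Z[15]=0
i=16: min(r-i=3, Z[2]=0)=0; Z[16]=0
i=17: min(r-i=2, Z[3]=0)=0; Z[17]=0
i=18: min(r-i=1, Z[4]=0)=0; Z[18]=0
i=19: outside box; Z[19]=4 extend→box=[19,23)
i=20: min(r-i=3, Z[1]=0)=0; Z[20]=0
i=21: min(r-i=2, Z[2]=0)=0; Z[21]=0
i=22: min(r-i=1, Z[3]=0)=0; Z[22]=0
i=23: outside box; Z[23]=1 extend→box=[23,24)
i=24: outside box; Z[24]=2 extend→box=[24,26)
i=25: min(r-i=1, Z[1]=0)=0; Z[25]=0
i=26: outside box; Z[26]=0
i=27: outside box; Z[27]=2 extend→box=[27,29)
i=28: min(r-i=1, Z[1]=0)=0; Z[28]=0

[29, 0, 0, 0, 0, 0, 0, 0, 0, 1, 1, 0, 1, 0, 5, 0, 0, 0, 0, 4, 0, 0, 0, 1, 2, 0, 0, 2, 0]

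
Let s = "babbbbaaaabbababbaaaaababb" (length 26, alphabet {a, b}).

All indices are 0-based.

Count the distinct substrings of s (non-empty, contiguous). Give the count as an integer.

276

rank→(start, suffix):
  0 → (17, 'aaaaababb')
  1 → (18, 'aaaababb')
  2 → (6, 'aaaabbababbaaaaababb')
  3 → (19, 'aaababb')
  4 → (7, 'aaabbababbaaaaababb')
  5 → (20, 'aababb')
  6 → (8, 'aabbababbaaaaababb')
  7 → (21, 'ababb')
  8 → (12, 'ababbaaaaababb')
  9 → (23, 'abb')
  10 → (14, 'abbaaaaababb')
  11 → (9, 'abbababbaaaaababb')
  12 → (1, 'abbbbaaaabbababbaaaaababb')
  13 → (25, 'b')
  14 → (16, 'baaaaababb')
  15 → (5, 'baaaabbababbaaaaababb')
  16 → (11, 'bababbaaaaababb')
  17 → (22, 'babb')
  18 → (13, 'babbaaaaababb')
  19 → (0, 'babbbbaaaabbababbaaaaababb')
  20 → (24, 'bb')
  21 → (15, 'bbaaaaababb')
  22 → (4, 'bbaaaabbababbaaaaababb')
  23 → (10, 'bbababbaaaaababb')
  24 → (3, 'bbbaaaabbababbaaaaababb')
  25 → (2, 'bbbbaaaabbababbaaaaababb')

SA = [17, 18, 6, 19, 7, 20, 8, 21, 12, 23, 14, 9, 1, 25, 16, 5, 11, 22, 13, 0, 24, 15, 4, 10, 3, 2]
rank  pair      lcp
   1  s[17:],s[18:]  4  'aaaa'
   2  s[18:],s[6:]  5  'aaaab'
   3  s[6:],s[19:]  3  'aaa'
   4  s[19:],s[7:]  4  'aaab'
   5  s[7:],s[20:]  2  'aa'
   6  s[20:],s[8:]  3  'aab'
   7  s[8:],s[21:]  1  'a'
   8  s[21:],s[12:]  5  'ababb'
   9  s[12:],s[23:]  2  'ab'
  10  s[23:],s[14:]  3  'abb'
  11  s[14:],s[9:]  4  'abba'
  12  s[9:],s[1:]  3  'abb'
  13  s[1:],s[25:]  0  ''
  14  s[25:],s[16:]  1  'b'
  15  s[16:],s[5:]  5  'baaaa'
  16  s[5:],s[11:]  2  'ba'
  17  s[11:],s[22:]  3  'bab'
  18  s[22:],s[13:]  4  'babb'
  19  s[13:],s[0:]  4  'babb'
  20  s[0:],s[24:]  1  'b'
  21  s[24:],s[15:]  2  'bb'
  22  s[15:],s[4:]  6  'bbaaaa'
  23  s[4:],s[10:]  3  'bba'
  24  s[10:],s[3:]  2  'bb'
  25  s[3:],s[2:]  3  'bbb'

n(n+1)/2 = 26·27/2 = 351
Σ LCP = 0 + 4 + 5 + 3 + 4 + 2 + 3 + 1 + 5 + 2 + 3 + 4 + 3 + 0 + 1 + 5 + 2 + 3 + 4 + 4 + 1 + 2 + 6 + 3 + 2 + 3 = 75
distinct = 351 − 75 = 276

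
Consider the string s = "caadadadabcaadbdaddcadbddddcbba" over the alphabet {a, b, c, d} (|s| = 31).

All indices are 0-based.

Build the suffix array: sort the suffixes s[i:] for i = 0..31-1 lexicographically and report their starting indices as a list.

rank | idx | suffix
   0 |  30 | a
   1 |   1 | aadadadabcaadbdaddcadbddddcbba
   2 |  11 | aadbdaddcadbddddcbba
   3 |   8 | abcaadbdaddcadbddddcbba
   4 |   6 | adabcaadbdaddcadbddddcbba
   5 |   4 | adadabcaadbdaddcadbddddcbba
   6 |   2 | adadadabcaadbdaddcadbddddcbba
   7 |  12 | adbdaddcadbddddcbba
   8 |  20 | adbddddcbba
   9 |  16 | addcadbddddcbba
  10 |  29 | ba
  11 |  28 | bba
  12 |   9 | bcaadbdaddcadbddddcbba
  13 |  14 | bdaddcadbddddcbba
  14 |  22 | bddddcbba
  15 |   0 | caadadadabcaadbdaddcadbddddcbba
  16 |  10 | caadbdaddcadbddddcbba
  17 |  19 | cadbddddcbba
  18 |  27 | cbba
  19 |   7 | dabcaadbdaddcadbddddcbba
  20 |   5 | dadabcaadbdaddcadbddddcbba
  21 |   3 | dadadabcaadbdaddcadbddddcbba
  22 |  15 | daddcadbddddcbba
  23 |  13 | dbdaddcadbddddcbba
  24 |  21 | dbddddcbba
  25 |  18 | dcadbddddcbba
  26 |  26 | dcbba
  27 |  17 | ddcadbddddcbba
  28 |  25 | ddcbba
  29 |  24 | dddcbba
  30 |  23 | ddddcbba

[30, 1, 11, 8, 6, 4, 2, 12, 20, 16, 29, 28, 9, 14, 22, 0, 10, 19, 27, 7, 5, 3, 15, 13, 21, 18, 26, 17, 25, 24, 23]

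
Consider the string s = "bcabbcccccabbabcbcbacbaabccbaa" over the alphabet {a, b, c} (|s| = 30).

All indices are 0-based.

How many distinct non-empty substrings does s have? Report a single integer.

sorted suffixes:
  #0 SA[0]=29  'a'
  #1 SA[1]=28  'aa'
  #2 SA[2]=22  'aabccbaa'
  #3 SA[3]=10  'abbabcbcbacbaabccbaa'
  #4 SA[4]=2  'abbcccccabbabcbcbacbaabccbaa'
  #5 SA[5]=13  'abcbcbacbaabccbaa'
  #6 SA[6]=23  'abccbaa'
  #7 SA[7]=19  'acbaabccbaa'
  #8 SA[8]=27  'baa'
  #9 SA[9]=21  'baabccbaa'
  #10 SA[10]=12  'babcbcbacbaabccbaa'
  #11 SA[11]=18  'bacbaabccbaa'
  #12 SA[12]=11  'bbabcbcbacbaabccbaa'
  #13 SA[13]=3  'bbcccccabbabcbcbacbaabccbaa'
  #14 SA[14]=0  'bcabbcccccabbabcbcbacbaabccbaa'
  #15 SA[15]=16  'bcbacbaabccbaa'
  #16 SA[16]=14  'bcbcbacbaabccbaa'
  #17 SA[17]=24  'bccbaa'
  #18 SA[18]=4  'bcccccabbabcbcbacbaabccbaa'
  #19 SA[19]=9  'cabbabcbcbacbaabccbaa'
  #20 SA[20]=1  'cabbcccccabbabcbcbacbaabccbaa'
  #21 SA[21]=26  'cbaa'
  #22 SA[22]=20  'cbaabccbaa'
  #23 SA[23]=17  'cbacbaabccbaa'
  #24 SA[24]=15  'cbcbacbaabccbaa'
  #25 SA[25]=8  'ccabbabcbcbacbaabccbaa'
  #26 SA[26]=25  'ccbaa'
  #27 SA[27]=7  'cccabbabcbcbacbaabccbaa'
  #28 SA[28]=6  'ccccabbabcbcbacbaabccbaa'
  #29 SA[29]=5  'cccccabbabcbcbacbaabccbaa'

SA = [29, 28, 22, 10, 2, 13, 23, 19, 27, 21, 12, 18, 11, 3, 0, 16, 14, 24, 4, 9, 1, 26, 20, 17, 15, 8, 25, 7, 6, 5]
rank  pair      lcp
   1  s[29:],s[28:]  1  'a'
   2  s[28:],s[22:]  2  'aa'
   3  s[22:],s[10:]  1  'a'
   4  s[10:],s[2:]  3  'abb'
   5  s[2:],s[13:]  2  'ab'
   6  s[13:],s[23:]  3  'abc'
   7  s[23:],s[19:]  1  'a'
   8  s[19:],s[27:]  0  ''
   9  s[27:],s[21:]  3  'baa'
  10  s[21:],s[12:]  2  'ba'
  11  s[12:],s[18:]  2  'ba'
  12  s[18:],s[11:]  1  'b'
  13  s[11:],s[3:]  2  'bb'
  14  s[3:],s[0:]  1  'b'
  15  s[0:],s[16:]  2  'bc'
  16  s[16:],s[14:]  3  'bcb'
  17  s[14:],s[24:]  2  'bc'
  18  s[24:],s[4:]  3  'bcc'
  19  s[4:],s[9:]  0  ''
  20  s[9:],s[1:]  4  'cabb'
  21  s[1:],s[26:]  1  'c'
  22  s[26:],s[20:]  4  'cbaa'
  23  s[20:],s[17:]  3  'cba'
  24  s[17:],s[15:]  2  'cb'
  25  s[15:],s[8:]  1  'c'
  26  s[8:],s[25:]  2  'cc'
  27  s[25:],s[7:]  2  'cc'
  28  s[7:],s[6:]  3  'ccc'
  29  s[6:],s[5:]  4  'cccc'

n(n+1)/2 = 30·31/2 = 465
Σ LCP = 0 + 1 + 2 + 1 + 3 + 2 + 3 + 1 + 0 + 3 + 2 + 2 + 1 + 2 + 1 + 2 + 3 + 2 + 3 + 0 + 4 + 1 + 4 + 3 + 2 + 1 + 2 + 2 + 3 + 4 = 60
distinct = 465 − 60 = 405

405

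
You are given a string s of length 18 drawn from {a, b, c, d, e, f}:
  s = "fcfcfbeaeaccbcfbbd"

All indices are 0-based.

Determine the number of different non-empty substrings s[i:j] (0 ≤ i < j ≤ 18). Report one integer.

152

rank→(start, suffix):
  0 → (9, 'accbcfbbd')
  1 → (7, 'aeaccbcfbbd')
  2 → (15, 'bbd')
  3 → (12, 'bcfbbd')
  4 → (16, 'bd')
  5 → (5, 'beaeaccbcfbbd')
  6 → (11, 'cbcfbbd')
  7 → (10, 'ccbcfbbd')
  8 → (13, 'cfbbd')
  9 → (3, 'cfbeaeaccbcfbbd')
  10 → (1, 'cfcfbeaeaccbcfbbd')
  11 → (17, 'd')
  12 → (8, 'eaccbcfbbd')
  13 → (6, 'eaeaccbcfbbd')
  14 → (14, 'fbbd')
  15 → (4, 'fbeaeaccbcfbbd')
  16 → (2, 'fcfbeaeaccbcfbbd')
  17 → (0, 'fcfcfbeaeaccbcfbbd')

SA = [9, 7, 15, 12, 16, 5, 11, 10, 13, 3, 1, 17, 8, 6, 14, 4, 2, 0]
rank  pair      lcp
   1  s[9:],s[7:]  1  'a'
   2  s[7:],s[15:]  0  ''
   3  s[15:],s[12:]  1  'b'
   4  s[12:],s[16:]  1  'b'
   5  s[16:],s[5:]  1  'b'
   6  s[5:],s[11:]  0  ''
   7  s[11:],s[10:]  1  'c'
   8  s[10:],s[13:]  1  'c'
   9  s[13:],s[3:]  3  'cfb'
  10  s[3:],s[1:]  2  'cf'
  11  s[1:],s[17:]  0  ''
  12  s[17:],s[8:]  0  ''
  13  s[8:],s[6:]  2  'ea'
  14  s[6:],s[14:]  0  ''
  15  s[14:],s[4:]  2  'fb'
  16  s[4:],s[2:]  1  'f'
  17  s[2:],s[0:]  3  'fcf'

n(n+1)/2 = 18·19/2 = 171
Σ LCP = 0 + 1 + 0 + 1 + 1 + 1 + 0 + 1 + 1 + 3 + 2 + 0 + 0 + 2 + 0 + 2 + 1 + 3 = 19
distinct = 171 − 19 = 152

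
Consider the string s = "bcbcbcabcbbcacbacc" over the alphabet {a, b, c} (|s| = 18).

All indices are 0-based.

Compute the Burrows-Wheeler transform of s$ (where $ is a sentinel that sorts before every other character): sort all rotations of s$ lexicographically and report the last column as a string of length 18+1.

cccbcccbac$cbbabbba

rank  rotation             last
    0  $bcbcbcabcbbcacbacc  c
    1  abcbbcacbacc$bcbcbc  c
    2  acbacc$bcbcbcabcbbc  c
    3  acc$bcbcbcabcbbcacb  b
    4  bacc$bcbcbcabcbbcac  c
    5  bbcacbacc$bcbcbcabc  c
    6  bcabcbbcacbacc$bcbc  c
    7  bcacbacc$bcbcbcabcb  b
    8  bcbbcacbacc$bcbcbca  a
    9  bcbcabcbbcacbacc$bc  c
   10  bcbcbcabcbbcacbacc$  $
   11  c$bcbcbcabcbbcacbac  c
   12  cabcbbcacbacc$bcbcb  b
   13  cacbacc$bcbcbcabcbb  b
   14  cbacc$bcbcbcabcbbca  a
   15  cbbcacbacc$bcbcbcab  b
   16  cbcabcbbcacbacc$bcb  b
   17  cbcbcabcbbcacbacc$b  b
   18  cc$bcbcbcabcbbcacba  a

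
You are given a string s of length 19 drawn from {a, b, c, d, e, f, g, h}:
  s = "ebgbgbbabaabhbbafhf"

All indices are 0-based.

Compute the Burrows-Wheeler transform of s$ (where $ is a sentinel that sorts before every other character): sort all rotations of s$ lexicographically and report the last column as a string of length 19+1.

rank  rotation              last
    0  $ebgbgbbabaabhbbafhf  f
    1  aabhbbafhf$ebgbgbbab  b
    2  abaabhbbafhf$ebgbgbb  b
    3  abhbbafhf$ebgbgbbaba  a
    4  afhf$ebgbgbbabaabhbb  b
    5  baabhbbafhf$ebgbgbba  a
    6  babaabhbbafhf$ebgbgb  b
    7  bafhf$ebgbgbbabaabhb  b
    8  bbabaabhbbafhf$ebgbg  g
    9  bbafhf$ebgbgbbabaabh  h
   10  bgbbabaabhbbafhf$ebg  g
   11  bgbgbbabaabhbbafhf$e  e
   12  bhbbafhf$ebgbgbbabaa  a
   13  ebgbgbbabaabhbbafhf$  $
   14  f$ebgbgbbabaabhbbafh  h
   15  fhf$ebgbgbbabaabhbba  a
   16  gbbabaabhbbafhf$ebgb  b
   17  gbgbbabaabhbbafhf$eb  b
   18  hbbafhf$ebgbgbbabaab  b
   19  hf$ebgbgbbabaabhbbaf  f

fbbababbghgea$habbbf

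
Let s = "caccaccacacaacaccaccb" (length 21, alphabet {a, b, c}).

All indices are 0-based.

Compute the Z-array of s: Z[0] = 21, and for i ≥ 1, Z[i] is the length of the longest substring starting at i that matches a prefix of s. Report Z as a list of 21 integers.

Z[0]=21
i=1: outside box; Z[1]=0
i=2: outside box; Z[2]=1 scan→box=[2,3)
i=3: outside box; Z[3]=6 scan→box=[3,9)
i=4: min(r-i=5, Z[1]=0)=0; Z[4]=0
i=5: min(r-i=4, Z[2]=1)=1; Z[5]=1
i=6: min(r-i=3, Z[3]=6)=3; Z[6]=3
i=7: min(r-i=2, Z[4]=0)=0; Z[7]=0
i=8: min(r-i=1, Z[5]=1)=1; Z[8]=3 scan→box=[8,11)
i=9: min(r-i=2, Z[1]=0)=0; Z[9]=0
i=10: min(r-i=1, Z[2]=1)=1; Z[10]=2 scan→box=[10,12)
i=11: min(r-i=1, Z[1]=0)=0; Z[11]=0
i=12: outside box; Z[12]=0
i=13: outside box; Z[13]=7 scan→box=[13,20)
i=14: min(r-i=6, Z[1]=0)=0; Z[14]=0
i=15: min(r-i=5, Z[2]=1)=1; Z[15]=1
i=16: min(r-i=4, Z[3]=6)=4; Z[16]=4
i=17: min(r-i=3, Z[4]=0)=0; Z[17]=0
i=18: min(r-i=2, Z[5]=1)=1; Z[18]=1
i=19: min(r-i=1, Z[6]=3)=1; Z[19]=1
i=20: outside box; Z[20]=0

[21, 0, 1, 6, 0, 1, 3, 0, 3, 0, 2, 0, 0, 7, 0, 1, 4, 0, 1, 1, 0]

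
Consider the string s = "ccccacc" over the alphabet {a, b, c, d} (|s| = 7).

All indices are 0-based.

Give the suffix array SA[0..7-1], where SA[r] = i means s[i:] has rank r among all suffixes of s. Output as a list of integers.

[4, 6, 3, 5, 2, 1, 0]

sorted suffixes:
  #0 SA[0]=4  'acc'
  #1 SA[1]=6  'c'
  #2 SA[2]=3  'cacc'
  #3 SA[3]=5  'cc'
  #4 SA[4]=2  'ccacc'
  #5 SA[5]=1  'cccacc'
  #6 SA[6]=0  'ccccacc'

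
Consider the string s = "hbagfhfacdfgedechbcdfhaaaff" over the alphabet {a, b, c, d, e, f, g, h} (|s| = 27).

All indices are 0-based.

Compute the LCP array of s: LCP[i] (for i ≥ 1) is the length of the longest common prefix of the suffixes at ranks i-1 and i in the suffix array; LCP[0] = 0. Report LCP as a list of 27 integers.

sorted suffixes:
  #0 SA[0]=22  'aaaff'
  #1 SA[1]=23  'aaff'
  #2 SA[2]=7  'acdfgedechbcdfhaaaff'
  #3 SA[3]=24  'aff'
  #4 SA[4]=2  'agfhfacdfgedechbcdfhaaaff'
  #5 SA[5]=1  'bagfhfacdfgedechbcdfhaaaff'
  #6 SA[6]=17  'bcdfhaaaff'
  #7 SA[7]=8  'cdfgedechbcdfhaaaff'
  #8 SA[8]=18  'cdfhaaaff'
  #9 SA[9]=15  'chbcdfhaaaff'
  #10 SA[10]=13  'dechbcdfhaaaff'
  #11 SA[11]=9  'dfgedechbcdfhaaaff'
  #12 SA[12]=19  'dfhaaaff'
  #13 SA[13]=14  'echbcdfhaaaff'
  #14 SA[14]=12  'edechbcdfhaaaff'
  #15 SA[15]=26  'f'
  #16 SA[16]=6  'facdfgedechbcdfhaaaff'
  #17 SA[17]=25  'ff'
  #18 SA[18]=10  'fgedechbcdfhaaaff'
  #19 SA[19]=20  'fhaaaff'
  #20 SA[20]=4  'fhfacdfgedechbcdfhaaaff'
  #21 SA[21]=11  'gedechbcdfhaaaff'
  #22 SA[22]=3  'gfhfacdfgedechbcdfhaaaff'
  #23 SA[23]=21  'haaaff'
  #24 SA[24]=0  'hbagfhfacdfgedechbcdfhaaaff'
  #25 SA[25]=16  'hbcdfhaaaff'
  #26 SA[26]=5  'hfacdfgedechbcdfhaaaff'

SA = [22, 23, 7, 24, 2, 1, 17, 8, 18, 15, 13, 9, 19, 14, 12, 26, 6, 25, 10, 20, 4, 11, 3, 21, 0, 16, 5]
rank  pair      lcp
   1  s[22:],s[23:]  2  'aa'
   2  s[23:],s[7:]  1  'a'
   3  s[7:],s[24:]  1  'a'
   4  s[24:],s[2:]  1  'a'
   5  s[2:],s[1:]  0  ''
   6  s[1:],s[17:]  1  'b'
   7  s[17:],s[8:]  0  ''
   8  s[8:],s[18:]  3  'cdf'
   9  s[18:],s[15:]  1  'c'
  10  s[15:],s[13:]  0  ''
  11  s[13:],s[9:]  1  'd'
  12  s[9:],s[19:]  2  'df'
  13  s[19:],s[14:]  0  ''
  14  s[14:],s[12:]  1  'e'
  15  s[12:],s[26:]  0  ''
  16  s[26:],s[6:]  1  'f'
  17  s[6:],s[25:]  1  'f'
  18  s[25:],s[10:]  1  'f'
  19  s[10:],s[20:]  1  'f'
  20  s[20:],s[4:]  2  'fh'
  21  s[4:],s[11:]  0  ''
  22  s[11:],s[3:]  1  'g'
  23  s[3:],s[21:]  0  ''
  24  s[21:],s[0:]  1  'h'
  25  s[0:],s[16:]  2  'hb'
  26  s[16:],s[5:]  1  'h'

[0, 2, 1, 1, 1, 0, 1, 0, 3, 1, 0, 1, 2, 0, 1, 0, 1, 1, 1, 1, 2, 0, 1, 0, 1, 2, 1]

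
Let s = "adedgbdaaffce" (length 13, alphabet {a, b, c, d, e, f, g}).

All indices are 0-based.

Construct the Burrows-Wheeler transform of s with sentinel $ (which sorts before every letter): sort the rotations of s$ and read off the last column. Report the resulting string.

rank  rotation        last
    0  $adedgbdaaffce  e
    1  aaffce$adedgbd  d
    2  adedgbdaaffce$  $
    3  affce$adedgbda  a
    4  bdaaffce$adedg  g
    5  ce$adedgbdaaff  f
    6  daaffce$adedgb  b
    7  dedgbdaaffce$a  a
    8  dgbdaaffce$ade  e
    9  e$adedgbdaaffc  c
   10  edgbdaaffce$ad  d
   11  fce$adedgbdaaf  f
   12  ffce$adedgbdaa  a
   13  gbdaaffce$aded  d

ed$agfbaecdfad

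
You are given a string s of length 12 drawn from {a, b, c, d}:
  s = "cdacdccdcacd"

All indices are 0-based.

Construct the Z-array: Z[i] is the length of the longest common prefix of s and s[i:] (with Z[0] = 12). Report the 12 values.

[12, 0, 0, 2, 0, 1, 2, 0, 1, 0, 2, 0]

Z[0]=12
i=1: fresh scan; Z[1]=0
i=2: fresh scan; Z[2]=0
i=3: fresh scan; Z[3]=2 scan→box=[3,5)
i=4: min(r-i=1, Z[1]=0)=0; Z[4]=0
i=5: fresh scan; Z[5]=1 scan→box=[5,6)
i=6: fresh scan; Z[6]=2 scan→box=[6,8)
i=7: min(r-i=1, Z[1]=0)=0; Z[7]=0
i=8: fresh scan; Z[8]=1 scan→box=[8,9)
i=9: fresh scan; Z[9]=0
i=10: fresh scan; Z[10]=2 scan→box=[10,12)
i=11: min(r-i=1, Z[1]=0)=0; Z[11]=0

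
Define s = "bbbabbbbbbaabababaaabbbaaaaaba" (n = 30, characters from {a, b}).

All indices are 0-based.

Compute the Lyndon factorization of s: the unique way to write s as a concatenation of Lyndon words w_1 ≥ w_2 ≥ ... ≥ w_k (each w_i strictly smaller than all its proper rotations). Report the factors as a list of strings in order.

emit factor 1: 'b' (i=0, period=1)
emit factor 2: 'b' (i=1, period=1)
emit factor 3: 'b' (i=2, period=1)
emit factor 4: 'abbbbbb' (i=3, period=7)
emit factor 5: 'aababab' (i=10, period=7)
emit factor 6: 'aaabbb' (i=17, period=6)
emit factor 7: 'aaaaab' (i=23, period=6)
emit factor 8: 'a' (i=29, period=1)

["b", "b", "b", "abbbbbb", "aababab", "aaabbb", "aaaaab", "a"]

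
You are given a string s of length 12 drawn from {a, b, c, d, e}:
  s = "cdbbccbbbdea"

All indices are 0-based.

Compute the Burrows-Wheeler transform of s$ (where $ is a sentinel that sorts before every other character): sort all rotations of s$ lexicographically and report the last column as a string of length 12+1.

aecdbbbcb$cbd

rank  rotation       last
    0  $cdbbccbbbdea  a
    1  a$cdbbccbbbde  e
    2  bbbdea$cdbbcc  c
    3  bbccbbbdea$cd  d
    4  bbdea$cdbbccb  b
    5  bccbbbdea$cdb  b
    6  bdea$cdbbccbb  b
    7  cbbbdea$cdbbc  c
    8  ccbbbdea$cdbb  b
    9  cdbbccbbbdea$  $
   10  dbbccbbbdea$c  c
   11  dea$cdbbccbbb  b
   12  ea$cdbbccbbbd  d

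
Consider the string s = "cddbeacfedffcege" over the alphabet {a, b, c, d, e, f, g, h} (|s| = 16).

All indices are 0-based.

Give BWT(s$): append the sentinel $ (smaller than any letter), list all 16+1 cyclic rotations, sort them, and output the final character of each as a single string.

eed$fadcegbfcfcde

rank  rotation           last
    0  $cddbeacfedffcege  e
    1  acfedffcege$cddbe  e
    2  beacfedffcege$cdd  d
    3  cddbeacfedffcege$  $
    4  cege$cddbeacfedff  f
    5  cfedffcege$cddbea  a
    6  dbeacfedffcege$cd  d
    7  ddbeacfedffcege$c  c
    8  dffcege$cddbeacfe  e
    9  e$cddbeacfedffceg  g
   10  eacfedffcege$cddb  b
   11  edffcege$cddbeacf  f
   12  ege$cddbeacfedffc  c
   13  fcege$cddbeacfedf  f
   14  fedffcege$cddbeac  c
   15  ffcege$cddbeacfed  d
   16  ge$cddbeacfedffce  e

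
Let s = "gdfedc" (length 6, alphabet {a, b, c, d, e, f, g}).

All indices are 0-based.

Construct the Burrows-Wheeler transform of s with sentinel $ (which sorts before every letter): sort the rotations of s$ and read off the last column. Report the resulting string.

rank  rotation last
    0  $gdfedc  c
    1  c$gdfed  d
    2  dc$gdfe  e
    3  dfedc$g  g
    4  edc$gdf  f
    5  fedc$gd  d
    6  gdfedc$  $

cdegfd$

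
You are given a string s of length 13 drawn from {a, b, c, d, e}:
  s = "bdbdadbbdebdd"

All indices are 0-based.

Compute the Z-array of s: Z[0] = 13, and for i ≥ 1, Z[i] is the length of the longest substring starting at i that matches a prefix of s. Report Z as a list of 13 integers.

[13, 0, 2, 0, 0, 0, 1, 2, 0, 0, 2, 0, 0]

Z[0]=13
i=1: i≥r, start 0; Z[1]=0
i=2: i≥r, start 0; Z[2]=2 scan→box=[2,4)
i=3: min(r-i=1, Z[1]=0)=0; Z[3]=0
i=4: i≥r, start 0; Z[4]=0
i=5: i≥r, start 0; Z[5]=0
i=6: i≥r, start 0; Z[6]=1 scan→box=[6,7)
i=7: i≥r, start 0; Z[7]=2 scan→box=[7,9)
i=8: min(r-i=1, Z[1]=0)=0; Z[8]=0
i=9: i≥r, start 0; Z[9]=0
i=10: i≥r, start 0; Z[10]=2 scan→box=[10,12)
i=11: min(r-i=1, Z[1]=0)=0; Z[11]=0
i=12: i≥r, start 0; Z[12]=0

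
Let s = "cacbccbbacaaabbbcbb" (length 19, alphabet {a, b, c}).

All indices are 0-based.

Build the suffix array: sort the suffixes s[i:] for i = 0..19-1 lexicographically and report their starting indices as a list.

sorted suffixes:
  #0 SA[0]=10  'aaabbbcbb'
  #1 SA[1]=11  'aabbbcbb'
  #2 SA[2]=12  'abbbcbb'
  #3 SA[3]=8  'acaaabbbcbb'
  #4 SA[4]=1  'acbccbbacaaabbbcbb'
  #5 SA[5]=18  'b'
  #6 SA[6]=7  'bacaaabbbcbb'
  #7 SA[7]=17  'bb'
  #8 SA[8]=6  'bbacaaabbbcbb'
  #9 SA[9]=13  'bbbcbb'
  #10 SA[10]=14  'bbcbb'
  #11 SA[11]=15  'bcbb'
  #12 SA[12]=3  'bccbbacaaabbbcbb'
  #13 SA[13]=9  'caaabbbcbb'
  #14 SA[14]=0  'cacbccbbacaaabbbcbb'
  #15 SA[15]=16  'cbb'
  #16 SA[16]=5  'cbbacaaabbbcbb'
  #17 SA[17]=2  'cbccbbacaaabbbcbb'
  #18 SA[18]=4  'ccbbacaaabbbcbb'

[10, 11, 12, 8, 1, 18, 7, 17, 6, 13, 14, 15, 3, 9, 0, 16, 5, 2, 4]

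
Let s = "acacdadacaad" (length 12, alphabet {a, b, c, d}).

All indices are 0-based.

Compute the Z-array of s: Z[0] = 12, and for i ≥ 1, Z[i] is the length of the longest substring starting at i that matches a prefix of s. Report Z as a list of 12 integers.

[12, 0, 2, 0, 0, 1, 0, 3, 0, 1, 1, 0]

Z[0]=12
i=1: outside box; Z[1]=0
i=2: outside box; Z[2]=2 extend→box=[2,4)
i=3: min(r-i=1, Z[1]=0)=0; Z[3]=0
i=4: outside box; Z[4]=0
i=5: outside box; Z[5]=1 extend→box=[5,6)
i=6: outside box; Z[6]=0
i=7: outside box; Z[7]=3 extend→box=[7,10)
i=8: min(r-i=2, Z[1]=0)=0; Z[8]=0
i=9: min(r-i=1, Z[2]=2)=1; Z[9]=1
i=10: outside box; Z[10]=1 extend→box=[10,11)
i=11: outside box; Z[11]=0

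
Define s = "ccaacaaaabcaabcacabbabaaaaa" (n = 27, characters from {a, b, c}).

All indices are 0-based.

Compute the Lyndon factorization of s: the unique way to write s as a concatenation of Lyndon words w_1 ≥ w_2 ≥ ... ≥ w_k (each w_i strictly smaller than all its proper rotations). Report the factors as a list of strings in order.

["c", "c", "aac", "aaaabcaabcacabbab", "a", "a", "a", "a", "a"]

emit factor 1: 'c' (i=0, period=1)
emit factor 2: 'c' (i=1, period=1)
emit factor 3: 'aac' (i=2, period=3)
emit factor 4: 'aaaabcaabcacabbab' (i=5, period=17)
emit factor 5: 'a' (i=22, period=1)
emit factor 6: 'a' (i=23, period=1)
emit factor 7: 'a' (i=24, period=1)
emit factor 8: 'a' (i=25, period=1)
emit factor 9: 'a' (i=26, period=1)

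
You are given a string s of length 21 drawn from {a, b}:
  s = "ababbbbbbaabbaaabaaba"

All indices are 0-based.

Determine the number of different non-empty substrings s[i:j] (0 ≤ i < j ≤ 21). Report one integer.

179

sorted suffixes:
  #0 SA[0]=20  'a'
  #1 SA[1]=13  'aaabaaba'
  #2 SA[2]=17  'aaba'
  #3 SA[3]=14  'aabaaba'
  #4 SA[4]=9  'aabbaaabaaba'
  #5 SA[5]=18  'aba'
  #6 SA[6]=15  'abaaba'
  #7 SA[7]=0  'ababbbbbbaabbaaabaaba'
  #8 SA[8]=10  'abbaaabaaba'
  #9 SA[9]=2  'abbbbbbaabbaaabaaba'
  #10 SA[10]=19  'ba'
  #11 SA[11]=12  'baaabaaba'
  #12 SA[12]=16  'baaba'
  #13 SA[13]=8  'baabbaaabaaba'
  #14 SA[14]=1  'babbbbbbaabbaaabaaba'
  #15 SA[15]=11  'bbaaabaaba'
  #16 SA[16]=7  'bbaabbaaabaaba'
  #17 SA[17]=6  'bbbaabbaaabaaba'
  #18 SA[18]=5  'bbbbaabbaaabaaba'
  #19 SA[19]=4  'bbbbbaabbaaabaaba'
  #20 SA[20]=3  'bbbbbbaabbaaabaaba'

SA = [20, 13, 17, 14, 9, 18, 15, 0, 10, 2, 19, 12, 16, 8, 1, 11, 7, 6, 5, 4, 3]
i: (SA[i-1],SA[i]) lcp shared
  1: (20,13) 1 'a'
  2: (13,17) 2 'aa'
  3: (17,14) 4 'aaba'
  4: (14,9) 3 'aab'
  5: (9,18) 1 'a'
  6: (18,15) 3 'aba'
  7: (15,0) 3 'aba'
  8: (0,10) 2 'ab'
  9: (10,2) 3 'abb'
  10: (2,19) 0 ''
  11: (19,12) 2 'ba'
  12: (12,16) 3 'baa'
  13: (16,8) 4 'baab'
  14: (8,1) 2 'ba'
  15: (1,11) 1 'b'
  16: (11,7) 4 'bbaa'
  17: (7,6) 2 'bb'
  18: (6,5) 3 'bbb'
  19: (5,4) 4 'bbbb'
  20: (4,3) 5 'bbbbb'

n(n+1)/2 = 21·22/2 = 231
Σ LCP = 0 + 1 + 2 + 4 + 3 + 1 + 3 + 3 + 2 + 3 + 0 + 2 + 3 + 4 + 2 + 1 + 4 + 2 + 3 + 4 + 5 = 52
distinct = 231 − 52 = 179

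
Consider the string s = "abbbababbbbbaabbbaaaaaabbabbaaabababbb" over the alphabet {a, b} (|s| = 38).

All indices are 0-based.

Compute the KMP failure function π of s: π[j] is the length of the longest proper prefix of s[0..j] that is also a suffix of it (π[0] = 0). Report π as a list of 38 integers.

[0, 0, 0, 0, 1, 2, 1, 2, 3, 4, 0, 0, 1, 1, 2, 3, 4, 5, 1, 1, 1, 1, 1, 2, 3, 1, 2, 3, 1, 1, 1, 2, 1, 2, 1, 2, 3, 4]

π[0] = 0
j=1 s[j]='b': π[1]=0 (border '')
j=2 s[j]='b': π[2]=0 (border '')
j=3 s[j]='b': π[3]=0 (border '')
j=4 s[j]='a': π[4]=1 (border 'a')
j=5 s[j]='b': π[5]=2 (border 'ab')
j=6 s[j]='a': k: 2→0; π[6]=1 (border 'a')
j=7 s[j]='b': π[7]=2 (border 'ab')
j=8 s[j]='b': π[8]=3 (border 'abb')
j=9 s[j]='b': π[9]=4 (border 'abbb')
j=10 s[j]='b': k: 4→0; π[10]=0 (border '')
j=11 s[j]='b': π[11]=0 (border '')
j=12 s[j]='a': π[12]=1 (border 'a')
j=13 s[j]='a': k: 1→0; π[13]=1 (border 'a')
j=14 s[j]='b': π[14]=2 (border 'ab')
j=15 s[j]='b': π[15]=3 (border 'abb')
j=16 s[j]='b': π[16]=4 (border 'abbb')
j=17 s[j]='a': π[17]=5 (border 'abbba')
j=18 s[j]='a': k: 5→1→0; π[18]=1 (border 'a')
j=19 s[j]='a': k: 1→0; π[19]=1 (border 'a')
j=20 s[j]='a': k: 1→0; π[20]=1 (border 'a')
j=21 s[j]='a': k: 1→0; π[21]=1 (border 'a')
j=22 s[j]='a': k: 1→0; π[22]=1 (border 'a')
j=23 s[j]='b': π[23]=2 (border 'ab')
j=24 s[j]='b': π[24]=3 (border 'abb')
j=25 s[j]='a': k: 3→0; π[25]=1 (border 'a')
j=26 s[j]='b': π[26]=2 (border 'ab')
j=27 s[j]='b': π[27]=3 (border 'abb')
j=28 s[j]='a': k: 3→0; π[28]=1 (border 'a')
j=29 s[j]='a': k: 1→0; π[29]=1 (border 'a')
j=30 s[j]='a': k: 1→0; π[30]=1 (border 'a')
j=31 s[j]='b': π[31]=2 (border 'ab')
j=32 s[j]='a': k: 2→0; π[32]=1 (border 'a')
j=33 s[j]='b': π[33]=2 (border 'ab')
j=34 s[j]='a': k: 2→0; π[34]=1 (border 'a')
j=35 s[j]='b': π[35]=2 (border 'ab')
j=36 s[j]='b': π[36]=3 (border 'abb')
j=37 s[j]='b': π[37]=4 (border 'abbb')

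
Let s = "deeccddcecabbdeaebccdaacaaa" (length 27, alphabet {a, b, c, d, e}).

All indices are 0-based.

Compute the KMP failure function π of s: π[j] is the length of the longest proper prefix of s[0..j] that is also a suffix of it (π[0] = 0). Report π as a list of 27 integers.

[0, 0, 0, 0, 0, 1, 1, 0, 0, 0, 0, 0, 0, 1, 2, 0, 0, 0, 0, 0, 1, 0, 0, 0, 0, 0, 0]

π[0] = 0
j=1 s[j]='e': π[1]=0 (border '')
j=2 s[j]='e': π[2]=0 (border '')
j=3 s[j]='c': π[3]=0 (border '')
j=4 s[j]='c': π[4]=0 (border '')
j=5 s[j]='d': π[5]=1 (border 'd')
j=6 s[j]='d': k: 1→0; π[6]=1 (border 'd')
j=7 s[j]='c': k: 1→0; π[7]=0 (border '')
j=8 s[j]='e': π[8]=0 (border '')
j=9 s[j]='c': π[9]=0 (border '')
j=10 s[j]='a': π[10]=0 (border '')
j=11 s[j]='b': π[11]=0 (border '')
j=12 s[j]='b': π[12]=0 (border '')
j=13 s[j]='d': π[13]=1 (border 'd')
j=14 s[j]='e': π[14]=2 (border 'de')
j=15 s[j]='a': k: 2→0; π[15]=0 (border '')
j=16 s[j]='e': π[16]=0 (border '')
j=17 s[j]='b': π[17]=0 (border '')
j=18 s[j]='c': π[18]=0 (border '')
j=19 s[j]='c': π[19]=0 (border '')
j=20 s[j]='d': π[20]=1 (border 'd')
j=21 s[j]='a': k: 1→0; π[21]=0 (border '')
j=22 s[j]='a': π[22]=0 (border '')
j=23 s[j]='c': π[23]=0 (border '')
j=24 s[j]='a': π[24]=0 (border '')
j=25 s[j]='a': π[25]=0 (border '')
j=26 s[j]='a': π[26]=0 (border '')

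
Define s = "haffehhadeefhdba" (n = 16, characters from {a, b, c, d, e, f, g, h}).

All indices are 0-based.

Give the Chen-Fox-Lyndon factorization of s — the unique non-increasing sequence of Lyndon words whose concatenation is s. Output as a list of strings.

emit factor 1: 'h' (i=0, period=1)
emit factor 2: 'affehh' (i=1, period=6)
emit factor 3: 'adeefhdb' (i=7, period=8)
emit factor 4: 'a' (i=15, period=1)

["h", "affehh", "adeefhdb", "a"]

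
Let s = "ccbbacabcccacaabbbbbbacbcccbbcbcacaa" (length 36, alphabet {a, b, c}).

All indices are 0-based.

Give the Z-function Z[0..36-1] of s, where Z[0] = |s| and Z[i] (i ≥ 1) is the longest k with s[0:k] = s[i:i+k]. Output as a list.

Z[0]=36
i=1: i≥r, start 0; Z[1]=1 grow→box=[1,2)
i=2: i≥r, start 0; Z[2]=0
i=3: i≥r, start 0; Z[3]=0
i=4: i≥r, start 0; Z[4]=0
i=5: i≥r, start 0; Z[5]=1 grow→box=[5,6)
i=6: i≥r, start 0; Z[6]=0
i=7: i≥r, start 0; Z[7]=0
i=8: i≥r, start 0; Z[8]=2 grow→box=[8,10)
i=9: min(r-i=1, Z[1]=1)=1; Z[9]=2 grow→box=[9,11)
i=10: min(r-i=1, Z[1]=1)=1; Z[10]=1
i=11: i≥r, start 0; Z[11]=0
i=12: i≥r, start 0; Z[12]=1 grow→box=[12,13)
i=13: i≥r, start 0; Z[13]=0
i=14: i≥r, start 0; Z[14]=0
i=15: i≥r, start 0; Z[15]=0
i=16: i≥r, start 0; Z[16]=0
i=17: i≥r, start 0; Z[17]=0
i=18: i≥r, start 0; Z[18]=0
i=19: i≥r, start 0; Z[19]=0
i=20: i≥r, start 0; Z[20]=0
i=21: i≥r, start 0; Z[21]=0
i=22: i≥r, start 0; Z[22]=1 grow→box=[22,23)
i=23: i≥r, start 0; Z[23]=0
i=24: i≥r, start 0; Z[24]=2 grow→box=[24,26)
i=25: min(r-i=1, Z[1]=1)=1; Z[25]=4 grow→box=[25,29)
i=26: min(r-i=3, Z[1]=1)=1; Z[26]=1
i=27: min(r-i=2, Z[2]=0)=0; Z[27]=0
i=28: min(r-i=1, Z[3]=0)=0; Z[28]=0
i=29: i≥r, start 0; Z[29]=1 grow→box=[29,30)
i=30: i≥r, start 0; Z[30]=0
i=31: i≥r, start 0; Z[31]=1 grow→box=[31,32)
i=32: i≥r, start 0; Z[32]=0
i=33: i≥r, start 0; Z[33]=1 grow→box=[33,34)
i=34: i≥r, start 0; Z[34]=0
i=35: i≥r, start 0; Z[35]=0

[36, 1, 0, 0, 0, 1, 0, 0, 2, 2, 1, 0, 1, 0, 0, 0, 0, 0, 0, 0, 0, 0, 1, 0, 2, 4, 1, 0, 0, 1, 0, 1, 0, 1, 0, 0]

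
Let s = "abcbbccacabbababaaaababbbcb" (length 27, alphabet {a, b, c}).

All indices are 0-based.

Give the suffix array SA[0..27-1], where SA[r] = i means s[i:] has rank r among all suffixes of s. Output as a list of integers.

rank | idx | suffix
   0 |  16 | aaaababbbcb
   1 |  17 | aaababbbcb
   2 |  18 | aababbbcb
   3 |  14 | abaaaababbbcb
   4 |  12 | ababaaaababbbcb
   5 |  19 | ababbbcb
   6 |   9 | abbababaaaababbbcb
   7 |  21 | abbbcb
   8 |   0 | abcbbccacabbababaaaababbbcb
   9 |   7 | acabbababaaaababbbcb
  10 |  26 | b
  11 |  15 | baaaababbbcb
  12 |  13 | babaaaababbbcb
  13 |  11 | bababaaaababbbcb
  14 |  20 | babbbcb
  15 |  10 | bbababaaaababbbcb
  16 |  22 | bbbcb
  17 |  23 | bbcb
  18 |   3 | bbccacabbababaaaababbbcb
  19 |  24 | bcb
  20 |   1 | bcbbccacabbababaaaababbbcb
  21 |   4 | bccacabbababaaaababbbcb
  22 |   8 | cabbababaaaababbbcb
  23 |   6 | cacabbababaaaababbbcb
  24 |  25 | cb
  25 |   2 | cbbccacabbababaaaababbbcb
  26 |   5 | ccacabbababaaaababbbcb

[16, 17, 18, 14, 12, 19, 9, 21, 0, 7, 26, 15, 13, 11, 20, 10, 22, 23, 3, 24, 1, 4, 8, 6, 25, 2, 5]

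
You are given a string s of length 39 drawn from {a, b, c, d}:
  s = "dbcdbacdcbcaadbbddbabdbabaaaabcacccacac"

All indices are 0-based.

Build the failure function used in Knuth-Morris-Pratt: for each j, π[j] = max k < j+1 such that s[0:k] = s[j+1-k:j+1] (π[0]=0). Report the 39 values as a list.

[0, 0, 0, 1, 2, 0, 0, 1, 0, 0, 0, 0, 0, 1, 2, 0, 1, 1, 2, 0, 0, 1, 2, 0, 0, 0, 0, 0, 0, 0, 0, 0, 0, 0, 0, 0, 0, 0, 0]

π[0] = 0
j=1 s[j]='b': π[1]=0 (border '')
j=2 s[j]='c': π[2]=0 (border '')
j=3 s[j]='d': π[3]=1 (border 'd')
j=4 s[j]='b': π[4]=2 (border 'db')
j=5 s[j]='a': k: 2→0; π[5]=0 (border '')
j=6 s[j]='c': π[6]=0 (border '')
j=7 s[j]='d': π[7]=1 (border 'd')
j=8 s[j]='c': k: 1→0; π[8]=0 (border '')
j=9 s[j]='b': π[9]=0 (border '')
j=10 s[j]='c': π[10]=0 (border '')
j=11 s[j]='a': π[11]=0 (border '')
j=12 s[j]='a': π[12]=0 (border '')
j=13 s[j]='d': π[13]=1 (border 'd')
j=14 s[j]='b': π[14]=2 (border 'db')
j=15 s[j]='b': k: 2→0; π[15]=0 (border '')
j=16 s[j]='d': π[16]=1 (border 'd')
j=17 s[j]='d': k: 1→0; π[17]=1 (border 'd')
j=18 s[j]='b': π[18]=2 (border 'db')
j=19 s[j]='a': k: 2→0; π[19]=0 (border '')
j=20 s[j]='b': π[20]=0 (border '')
j=21 s[j]='d': π[21]=1 (border 'd')
j=22 s[j]='b': π[22]=2 (border 'db')
j=23 s[j]='a': k: 2→0; π[23]=0 (border '')
j=24 s[j]='b': π[24]=0 (border '')
j=25 s[j]='a': π[25]=0 (border '')
j=26 s[j]='a': π[26]=0 (border '')
j=27 s[j]='a': π[27]=0 (border '')
j=28 s[j]='a': π[28]=0 (border '')
j=29 s[j]='b': π[29]=0 (border '')
j=30 s[j]='c': π[30]=0 (border '')
j=31 s[j]='a': π[31]=0 (border '')
j=32 s[j]='c': π[32]=0 (border '')
j=33 s[j]='c': π[33]=0 (border '')
j=34 s[j]='c': π[34]=0 (border '')
j=35 s[j]='a': π[35]=0 (border '')
j=36 s[j]='c': π[36]=0 (border '')
j=37 s[j]='a': π[37]=0 (border '')
j=38 s[j]='c': π[38]=0 (border '')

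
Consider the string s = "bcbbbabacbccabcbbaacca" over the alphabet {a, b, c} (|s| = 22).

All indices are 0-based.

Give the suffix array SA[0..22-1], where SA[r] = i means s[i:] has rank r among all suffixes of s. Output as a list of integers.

[21, 17, 5, 12, 7, 18, 16, 4, 6, 15, 3, 2, 13, 0, 9, 20, 11, 14, 1, 8, 19, 10]

rank→(start, suffix):
  0 → (21, 'a')
  1 → (17, 'aacca')
  2 → (5, 'abacbccabcbbaacca')
  3 → (12, 'abcbbaacca')
  4 → (7, 'acbccabcbbaacca')
  5 → (18, 'acca')
  6 → (16, 'baacca')
  7 → (4, 'babacbccabcbbaacca')
  8 → (6, 'bacbccabcbbaacca')
  9 → (15, 'bbaacca')
  10 → (3, 'bbabacbccabcbbaacca')
  11 → (2, 'bbbabacbccabcbbaacca')
  12 → (13, 'bcbbaacca')
  13 → (0, 'bcbbbabacbccabcbbaacca')
  14 → (9, 'bccabcbbaacca')
  15 → (20, 'ca')
  16 → (11, 'cabcbbaacca')
  17 → (14, 'cbbaacca')
  18 → (1, 'cbbbabacbccabcbbaacca')
  19 → (8, 'cbccabcbbaacca')
  20 → (19, 'cca')
  21 → (10, 'ccabcbbaacca')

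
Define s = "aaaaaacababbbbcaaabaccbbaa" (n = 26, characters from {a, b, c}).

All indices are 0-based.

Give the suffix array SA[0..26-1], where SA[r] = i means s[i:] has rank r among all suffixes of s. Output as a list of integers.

[25, 24, 0, 1, 2, 15, 3, 16, 4, 7, 17, 9, 5, 19, 23, 8, 18, 22, 10, 11, 12, 13, 14, 6, 21, 20]

rank | idx | suffix
   0 |  25 | a
   1 |  24 | aa
   2 |   0 | aaaaaacababbbbcaaabaccbbaa
   3 |   1 | aaaaacababbbbcaaabaccbbaa
   4 |   2 | aaaacababbbbcaaabaccbbaa
   5 |  15 | aaabaccbbaa
   6 |   3 | aaacababbbbcaaabaccbbaa
   7 |  16 | aabaccbbaa
   8 |   4 | aacababbbbcaaabaccbbaa
   9 |   7 | ababbbbcaaabaccbbaa
  10 |  17 | abaccbbaa
  11 |   9 | abbbbcaaabaccbbaa
  12 |   5 | acababbbbcaaabaccbbaa
  13 |  19 | accbbaa
  14 |  23 | baa
  15 |   8 | babbbbcaaabaccbbaa
  16 |  18 | baccbbaa
  17 |  22 | bbaa
  18 |  10 | bbbbcaaabaccbbaa
  19 |  11 | bbbcaaabaccbbaa
  20 |  12 | bbcaaabaccbbaa
  21 |  13 | bcaaabaccbbaa
  22 |  14 | caaabaccbbaa
  23 |   6 | cababbbbcaaabaccbbaa
  24 |  21 | cbbaa
  25 |  20 | ccbbaa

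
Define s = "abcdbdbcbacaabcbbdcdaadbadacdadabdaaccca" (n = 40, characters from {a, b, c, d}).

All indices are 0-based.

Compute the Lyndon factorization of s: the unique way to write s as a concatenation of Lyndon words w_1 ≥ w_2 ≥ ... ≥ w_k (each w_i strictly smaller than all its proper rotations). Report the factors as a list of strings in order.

["abcdbdbcbac", "aabcbbdcdaadbadacdadabdaaccc", "a"]

emit factor 1: 'abcdbdbcbac' (i=0, period=11)
emit factor 2: 'aabcbbdcdaadbadacdadabdaaccc' (i=11, period=28)
emit factor 3: 'a' (i=39, period=1)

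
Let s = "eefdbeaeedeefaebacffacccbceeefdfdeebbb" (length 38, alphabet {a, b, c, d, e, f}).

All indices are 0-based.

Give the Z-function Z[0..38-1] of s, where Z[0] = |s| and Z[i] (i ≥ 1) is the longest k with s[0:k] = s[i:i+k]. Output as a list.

Z[0]=38
i=1: outside box; Z[1]=1 grow→box=[1,2)
i=2: outside box; Z[2]=0
i=3: outside box; Z[3]=0
i=4: outside box; Z[4]=0
i=5: outside box; Z[5]=1 grow→box=[5,6)
i=6: outside box; Z[6]=0
i=7: outside box; Z[7]=2 grow→box=[7,9)
i=8: min(r-i=1, Z[1]=1)=1; Z[8]=1
i=9: outside box; Z[9]=0
i=10: outside box; Z[10]=3 grow→box=[10,13)
i=11: min(r-i=2, Z[1]=1)=1; Z[11]=1
i=12: min(r-i=1, Z[2]=0)=0; Z[12]=0
i=13: outside box; Z[13]=0
i=14: outside box; Z[14]=1 grow→box=[14,15)
i=15: outside box; Z[15]=0
i=16: outside box; Z[16]=0
i=17: outside box; Z[17]=0
i=18: outside box; Z[18]=0
i=19: outside box; Z[19]=0
i=20: outside box; Z[20]=0
i=21: outside box; Z[21]=0
i=22: outside box; Z[22]=0
i=23: outside box; Z[23]=0
i=24: outside box; Z[24]=0
i=25: outside box; Z[25]=0
i=26: outside box; Z[26]=2 grow→box=[26,28)
i=27: min(r-i=1, Z[1]=1)=1; Z[27]=4 grow→box=[27,31)
i=28: min(r-i=3, Z[1]=1)=1; Z[28]=1
i=29: min(r-i=2, Z[2]=0)=0; Z[29]=0
i=30: min(r-i=1, Z[3]=0)=0; Z[30]=0
i=31: outside box; Z[31]=0
i=32: outside box; Z[32]=0
i=33: outside box; Z[33]=2 grow→box=[33,35)
i=34: min(r-i=1, Z[1]=1)=1; Z[34]=1
i=35: outside box; Z[35]=0
i=36: outside box; Z[36]=0
i=37: outside box; Z[37]=0

[38, 1, 0, 0, 0, 1, 0, 2, 1, 0, 3, 1, 0, 0, 1, 0, 0, 0, 0, 0, 0, 0, 0, 0, 0, 0, 2, 4, 1, 0, 0, 0, 0, 2, 1, 0, 0, 0]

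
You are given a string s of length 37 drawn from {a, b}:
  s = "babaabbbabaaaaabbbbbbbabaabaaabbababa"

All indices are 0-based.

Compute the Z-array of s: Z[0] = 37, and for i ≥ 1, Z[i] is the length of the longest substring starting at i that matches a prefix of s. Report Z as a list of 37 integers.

Z[0]=37
i=1: fresh scan; Z[1]=0
i=2: fresh scan; Z[2]=2 grow→box=[2,4)
i=3: min(r-i=1, Z[1]=0)=0; Z[3]=0
i=4: fresh scan; Z[4]=0
i=5: fresh scan; Z[5]=1 grow→box=[5,6)
i=6: fresh scan; Z[6]=1 grow→box=[6,7)
i=7: fresh scan; Z[7]=5 grow→box=[7,12)
i=8: min(r-i=4, Z[1]=0)=0; Z[8]=0
i=9: min(r-i=3, Z[2]=2)=2; Z[9]=2
i=10: min(r-i=2, Z[3]=0)=0; Z[10]=0
i=11: min(r-i=1, Z[4]=0)=0; Z[11]=0
i=12: fresh scan; Z[12]=0
i=13: fresh scan; Z[13]=0
i=14: fresh scan; Z[14]=0
i=15: fresh scan; Z[15]=1 grow→box=[15,16)
i=16: fresh scan; Z[16]=1 grow→box=[16,17)
i=17: fresh scan; Z[17]=1 grow→box=[17,18)
i=18: fresh scan; Z[18]=1 grow→box=[18,19)
i=19: fresh scan; Z[19]=1 grow→box=[19,20)
i=20: fresh scan; Z[20]=1 grow→box=[20,21)
i=21: fresh scan; Z[21]=6 grow→box=[21,27)
i=22: min(r-i=5, Z[1]=0)=0; Z[22]=0
i=23: min(r-i=4, Z[2]=2)=2; Z[23]=2
i=24: min(r-i=3, Z[3]=0)=0; Z[24]=0
i=25: min(r-i=2, Z[4]=0)=0; Z[25]=0
i=26: min(r-i=1, Z[5]=1)=1; Z[26]=2 grow→box=[26,28)
i=27: min(r-i=1, Z[1]=0)=0; Z[27]=0
i=28: fresh scan; Z[28]=0
i=29: fresh scan; Z[29]=0
i=30: fresh scan; Z[30]=1 grow→box=[30,31)
i=31: fresh scan; Z[31]=4 grow→box=[31,35)
i=32: min(r-i=3, Z[1]=0)=0; Z[32]=0
i=33: min(r-i=2, Z[2]=2)=2; Z[33]=4 grow→box=[33,37)
i=34: min(r-i=3, Z[1]=0)=0; Z[34]=0
i=35: min(r-i=2, Z[2]=2)=2; Z[35]=2
i=36: min(r-i=1, Z[3]=0)=0; Z[36]=0

[37, 0, 2, 0, 0, 1, 1, 5, 0, 2, 0, 0, 0, 0, 0, 1, 1, 1, 1, 1, 1, 6, 0, 2, 0, 0, 2, 0, 0, 0, 1, 4, 0, 4, 0, 2, 0]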